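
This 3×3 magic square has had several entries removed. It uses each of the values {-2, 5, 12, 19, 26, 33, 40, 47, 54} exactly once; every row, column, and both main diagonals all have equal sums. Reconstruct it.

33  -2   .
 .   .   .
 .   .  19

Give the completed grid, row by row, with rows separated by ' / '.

33 -2 47 / 40 26 12 / 5 54 19

The 9 entries sum to 234, so each line sums to 234/3 = 78.
Row 1 needs 78; the known cells sum to 31, so (1,3) = 47.
Column 3 needs 78; the known cells sum to 66, so (2,3) = 12.
The remaining cell in main diagonal is (2,2) = 78 − 52 = 26.
Using anti-diagonal: 47 + 26 + ? → (3,1) = 78 − 73 = 5.
Row 2: 26 + 12 + ? = 78, so (2,1) = 40.
Row 3 must total 78; the given cells sum to 24, so (3,2) = 54.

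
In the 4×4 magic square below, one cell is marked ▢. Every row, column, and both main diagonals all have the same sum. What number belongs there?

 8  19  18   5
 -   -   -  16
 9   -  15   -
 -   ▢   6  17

Row 1 is complete and sums to 50; that is the magic constant.
From column 3, 50 − (18 + 15 + 6) gives (2,3) = 11.
The remaining cell in column 4 is (3,4) = 50 − 38 = 12.
Main diagonal must total 50; the given cells sum to 40, so (2,2) = 10.
Row 2: 10 + 11 + 16 + ? = 50, so (2,1) = 13.
From row 3, 50 − (9 + 15 + 12) gives (3,2) = 14.
Column 1 needs 50; the known cells sum to 30, so (4,1) = 20.
The remaining cell in column 2 is (4,2) = 50 − 43 = 7.

7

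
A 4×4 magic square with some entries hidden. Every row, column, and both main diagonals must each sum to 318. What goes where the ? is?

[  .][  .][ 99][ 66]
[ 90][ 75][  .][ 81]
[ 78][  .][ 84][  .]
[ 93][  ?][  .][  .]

60

Row 2 needs 318; the known cells sum to 246, so (2,3) = 72.
From column 1, 318 − (90 + 78 + 93) gives (1,1) = 57.
Using column 3: 99 + 72 + 84 + ? → (4,3) = 318 − 255 = 63.
Main diagonal: 57 + 75 + 84 + ? = 318, so (4,4) = 102.
The remaining cell in anti-diagonal is (3,2) = 318 − 231 = 87.
From row 1, 318 − (57 + 99 + 66) gives (1,2) = 96.
Using row 3: 78 + 87 + 84 + ? → (3,4) = 318 − 249 = 69.
Using row 4: 93 + 63 + 102 + ? → (4,2) = 318 − 258 = 60.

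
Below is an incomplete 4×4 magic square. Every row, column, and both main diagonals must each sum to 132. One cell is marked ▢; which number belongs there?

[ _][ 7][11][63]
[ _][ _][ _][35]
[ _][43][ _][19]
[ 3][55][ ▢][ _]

59

Using row 1: 7 + 11 + 63 + ? → (1,1) = 132 − 81 = 51.
Using column 2: 7 + 43 + 55 + ? → (2,2) = 132 − 105 = 27.
Column 4: 63 + 35 + 19 + ? = 132, so (4,4) = 15.
From main diagonal, 132 − (51 + 27 + 15) gives (3,3) = 39.
The remaining cell in anti-diagonal is (2,3) = 132 − 109 = 23.
The remaining cell in row 2 is (2,1) = 132 − 85 = 47.
From row 3, 132 − (43 + 39 + 19) gives (3,1) = 31.
From row 4, 132 − (3 + 55 + 15) gives (4,3) = 59.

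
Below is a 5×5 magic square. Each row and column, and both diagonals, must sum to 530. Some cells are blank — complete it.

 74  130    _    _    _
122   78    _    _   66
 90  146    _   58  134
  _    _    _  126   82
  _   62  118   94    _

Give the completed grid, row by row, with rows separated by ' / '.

Row 3 needs 530; the known cells sum to 428, so (3,3) = 102.
Column 2 needs 530; the known cells sum to 416, so (4,2) = 114.
Main diagonal: 74 + 78 + 102 + 126 + ? = 530, so (5,5) = 150.
Row 5 needs 530; the known cells sum to 424, so (5,1) = 106.
Column 1 needs 530; the known cells sum to 392, so (4,1) = 138.
Column 5: 66 + 134 + 82 + 150 + ? = 530, so (1,5) = 98.
Anti-diagonal must total 530; the given cells sum to 420, so (2,4) = 110.
Row 2: 122 + 78 + 110 + 66 + ? = 530, so (2,3) = 154.
Row 4 needs 530; the known cells sum to 460, so (4,3) = 70.
Using column 3: 154 + 102 + 70 + 118 + ? → (1,3) = 530 − 444 = 86.
Column 4: 110 + 58 + 126 + 94 + ? = 530, so (1,4) = 142.

74 130 86 142 98 / 122 78 154 110 66 / 90 146 102 58 134 / 138 114 70 126 82 / 106 62 118 94 150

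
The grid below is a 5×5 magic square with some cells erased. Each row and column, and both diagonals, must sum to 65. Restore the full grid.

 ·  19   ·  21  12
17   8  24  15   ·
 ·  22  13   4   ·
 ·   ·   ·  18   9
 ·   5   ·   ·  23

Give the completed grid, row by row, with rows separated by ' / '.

Row 2 must total 65; the given cells sum to 64, so (2,5) = 1.
Using column 2: 19 + 8 + 22 + 5 + ? → (4,2) = 65 − 54 = 11.
The remaining cell in column 4 is (5,4) = 65 − 58 = 7.
The remaining cell in column 5 is (3,5) = 65 − 45 = 20.
Using main diagonal: 8 + 13 + 18 + 23 + ? → (1,1) = 65 − 62 = 3.
The remaining cell in anti-diagonal is (5,1) = 65 − 51 = 14.
The remaining cell in row 1 is (1,3) = 65 − 55 = 10.
From row 3, 65 − (22 + 13 + 4 + 20) gives (3,1) = 6.
From row 5, 65 − (14 + 5 + 7 + 23) gives (5,3) = 16.
Column 1: 3 + 17 + 6 + 14 + ? = 65, so (4,1) = 25.
Column 3: 10 + 24 + 13 + 16 + ? = 65, so (4,3) = 2.

3 19 10 21 12 / 17 8 24 15 1 / 6 22 13 4 20 / 25 11 2 18 9 / 14 5 16 7 23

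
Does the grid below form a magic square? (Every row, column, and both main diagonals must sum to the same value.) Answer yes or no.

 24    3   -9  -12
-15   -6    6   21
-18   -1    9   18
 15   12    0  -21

No — anti-diagonal sums to 8 but row 1 sums to 6.

Row 1: 24 + 3 + (-9) + (-12) = 6.
Row 2: -15 + (-6) + 6 + 21 = 6.
Row 3: -18 + (-1) + 9 + 18 = 8.
Row 4: 15 + 12 + 0 + (-21) = 6.
Column 1: 24 + (-15) + (-18) + 15 = 6.
Column 2: 3 + (-6) + (-1) + 12 = 8.
Column 3: -9 + 6 + 9 + 0 = 6.
Column 4: -12 + 21 + 18 + (-21) = 6.
Main diagonal: 24 + (-6) + 9 + (-21) = 6.
Anti-diagonal: -12 + 6 + (-1) + 15 = 8.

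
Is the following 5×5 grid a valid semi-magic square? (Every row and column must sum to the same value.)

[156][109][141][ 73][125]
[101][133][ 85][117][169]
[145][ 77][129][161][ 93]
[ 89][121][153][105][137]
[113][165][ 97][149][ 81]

No — row 3 sums to 605 but column 1 sums to 604.

Row 1: 156 + 109 + 141 + 73 + 125 = 604.
Row 2: 101 + 133 + 85 + 117 + 169 = 605.
Row 3: 145 + 77 + 129 + 161 + 93 = 605.
Row 4: 89 + 121 + 153 + 105 + 137 = 605.
Row 5: 113 + 165 + 97 + 149 + 81 = 605.
Column 1: 156 + 101 + 145 + 89 + 113 = 604.
Column 2: 109 + 133 + 77 + 121 + 165 = 605.
Column 3: 141 + 85 + 129 + 153 + 97 = 605.
Column 4: 73 + 117 + 161 + 105 + 149 = 605.
Column 5: 125 + 169 + 93 + 137 + 81 = 605.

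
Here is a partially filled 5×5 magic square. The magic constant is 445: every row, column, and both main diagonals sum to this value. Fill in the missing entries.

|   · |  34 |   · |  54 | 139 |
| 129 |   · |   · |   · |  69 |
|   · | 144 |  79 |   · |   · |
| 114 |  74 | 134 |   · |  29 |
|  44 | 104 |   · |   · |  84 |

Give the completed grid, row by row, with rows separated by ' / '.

Using row 4: 114 + 74 + 134 + 29 + ? → (4,4) = 445 − 351 = 94.
Column 2: 34 + 144 + 74 + 104 + ? = 445, so (2,2) = 89.
The remaining cell in column 5 is (3,5) = 445 − 321 = 124.
Main diagonal: 89 + 79 + 94 + 84 + ? = 445, so (1,1) = 99.
Anti-diagonal must total 445; the given cells sum to 336, so (2,4) = 109.
Using row 1: 99 + 34 + 54 + 139 + ? → (1,3) = 445 − 326 = 119.
The remaining cell in row 2 is (2,3) = 445 − 396 = 49.
Using column 1: 99 + 129 + 114 + 44 + ? → (3,1) = 445 − 386 = 59.
From column 3, 445 − (119 + 49 + 79 + 134) gives (5,3) = 64.
Row 3 must total 445; the given cells sum to 406, so (3,4) = 39.
Row 5 must total 445; the given cells sum to 296, so (5,4) = 149.

99 34 119 54 139 / 129 89 49 109 69 / 59 144 79 39 124 / 114 74 134 94 29 / 44 104 64 149 84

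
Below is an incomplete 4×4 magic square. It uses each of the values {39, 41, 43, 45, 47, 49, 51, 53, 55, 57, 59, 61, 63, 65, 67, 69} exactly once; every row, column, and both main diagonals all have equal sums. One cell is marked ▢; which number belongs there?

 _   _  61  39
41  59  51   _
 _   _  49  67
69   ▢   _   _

47

The 16 entries sum to 864, so each line sums to 864/4 = 216.
The remaining cell in row 2 is (2,4) = 216 − 151 = 65.
Column 3 needs 216; the known cells sum to 161, so (4,3) = 55.
Column 4 must total 216; the given cells sum to 171, so (4,4) = 45.
Main diagonal must total 216; the given cells sum to 153, so (1,1) = 63.
Anti-diagonal: 39 + 51 + 69 + ? = 216, so (3,2) = 57.
Row 1 must total 216; the given cells sum to 163, so (1,2) = 53.
The remaining cell in row 3 is (3,1) = 216 − 173 = 43.
Row 4: 69 + 55 + 45 + ? = 216, so (4,2) = 47.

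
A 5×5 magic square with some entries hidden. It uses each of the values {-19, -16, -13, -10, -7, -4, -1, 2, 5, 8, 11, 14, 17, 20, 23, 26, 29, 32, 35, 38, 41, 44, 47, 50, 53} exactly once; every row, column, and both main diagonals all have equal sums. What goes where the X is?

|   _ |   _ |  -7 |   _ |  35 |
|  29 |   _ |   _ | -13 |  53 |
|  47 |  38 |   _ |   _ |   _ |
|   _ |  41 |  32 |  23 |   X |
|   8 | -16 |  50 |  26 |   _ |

-1

The 25 entries sum to 425, so each line sums to 425/5 = 85.
The remaining cell in row 5 is (5,5) = 85 − 68 = 17.
Anti-diagonal: 35 + (-13) + 41 + 8 + ? = 85, so (3,3) = 14.
Column 3: -7 + 14 + 32 + 50 + ? = 85, so (2,3) = -4.
Using row 2: 29 + (-4) + (-13) + 53 + ? → (2,2) = 85 − 65 = 20.
Column 2: 20 + 38 + 41 + (-16) + ? = 85, so (1,2) = 2.
Main diagonal must total 85; the given cells sum to 74, so (1,1) = 11.
From row 1, 85 − (11 + 2 + (-7) + 35) gives (1,4) = 44.
Using column 1: 11 + 29 + 47 + 8 + ? → (4,1) = 85 − 95 = -10.
From column 4, 85 − (44 + (-13) + 23 + 26) gives (3,4) = 5.
Row 3: 47 + 38 + 14 + 5 + ? = 85, so (3,5) = -19.
Row 4: -10 + 41 + 32 + 23 + ? = 85, so (4,5) = -1.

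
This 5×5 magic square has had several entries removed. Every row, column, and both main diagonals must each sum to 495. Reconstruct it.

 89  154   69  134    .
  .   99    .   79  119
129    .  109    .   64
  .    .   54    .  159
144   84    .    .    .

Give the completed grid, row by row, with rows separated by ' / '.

From row 1, 495 − (89 + 154 + 69 + 134) gives (1,5) = 49.
Column 5 needs 495; the known cells sum to 391, so (5,5) = 104.
From main diagonal, 495 − (89 + 99 + 109 + 104) gives (4,4) = 94.
Anti-diagonal needs 495; the known cells sum to 381, so (4,2) = 114.
Using row 4: 114 + 54 + 94 + 159 + ? → (4,1) = 495 − 421 = 74.
Column 1 must total 495; the given cells sum to 436, so (2,1) = 59.
Column 2 needs 495; the known cells sum to 451, so (3,2) = 44.
Row 2 needs 495; the known cells sum to 356, so (2,3) = 139.
Row 3 must total 495; the given cells sum to 346, so (3,4) = 149.
The remaining cell in column 3 is (5,3) = 495 − 371 = 124.
Column 4: 134 + 79 + 149 + 94 + ? = 495, so (5,4) = 39.

89 154 69 134 49 / 59 99 139 79 119 / 129 44 109 149 64 / 74 114 54 94 159 / 144 84 124 39 104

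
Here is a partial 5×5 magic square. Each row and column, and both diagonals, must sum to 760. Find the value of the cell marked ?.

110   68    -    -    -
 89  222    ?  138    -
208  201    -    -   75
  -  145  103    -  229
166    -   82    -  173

The remaining cell in column 1 is (4,1) = 760 − 573 = 187.
From column 2, 760 − (68 + 222 + 201 + 145) gives (5,2) = 124.
Row 4 needs 760; the known cells sum to 664, so (4,4) = 96.
Row 5 must total 760; the given cells sum to 545, so (5,4) = 215.
Using main diagonal: 110 + 222 + 96 + 173 + ? → (3,3) = 760 − 601 = 159.
From anti-diagonal, 760 − (138 + 159 + 145 + 166) gives (1,5) = 152.
From row 3, 760 − (208 + 201 + 159 + 75) gives (3,4) = 117.
Column 4: 138 + 117 + 96 + 215 + ? = 760, so (1,4) = 194.
Column 5 must total 760; the given cells sum to 629, so (2,5) = 131.
Row 1: 110 + 68 + 194 + 152 + ? = 760, so (1,3) = 236.
Using row 2: 89 + 222 + 138 + 131 + ? → (2,3) = 760 − 580 = 180.

180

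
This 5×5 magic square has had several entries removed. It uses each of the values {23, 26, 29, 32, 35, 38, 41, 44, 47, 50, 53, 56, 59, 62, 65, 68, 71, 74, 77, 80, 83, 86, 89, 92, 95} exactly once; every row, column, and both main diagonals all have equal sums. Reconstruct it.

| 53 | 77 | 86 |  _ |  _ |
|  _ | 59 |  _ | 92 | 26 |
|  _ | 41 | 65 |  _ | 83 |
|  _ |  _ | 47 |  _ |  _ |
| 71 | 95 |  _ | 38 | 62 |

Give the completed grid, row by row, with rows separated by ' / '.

The 25 entries sum to 1475, so each line sums to 1475/5 = 295.
The remaining cell in row 5 is (5,3) = 295 − 266 = 29.
From column 2, 295 − (77 + 59 + 41 + 95) gives (4,2) = 23.
Using column 3: 86 + 65 + 47 + 29 + ? → (2,3) = 295 − 227 = 68.
The remaining cell in main diagonal is (4,4) = 295 − 239 = 56.
The remaining cell in anti-diagonal is (1,5) = 295 − 251 = 44.
The remaining cell in row 1 is (1,4) = 295 − 260 = 35.
The remaining cell in row 2 is (2,1) = 295 − 245 = 50.
Column 4: 35 + 92 + 56 + 38 + ? = 295, so (3,4) = 74.
Column 5 must total 295; the given cells sum to 215, so (4,5) = 80.
From row 3, 295 − (41 + 65 + 74 + 83) gives (3,1) = 32.
Row 4 needs 295; the known cells sum to 206, so (4,1) = 89.

53 77 86 35 44 / 50 59 68 92 26 / 32 41 65 74 83 / 89 23 47 56 80 / 71 95 29 38 62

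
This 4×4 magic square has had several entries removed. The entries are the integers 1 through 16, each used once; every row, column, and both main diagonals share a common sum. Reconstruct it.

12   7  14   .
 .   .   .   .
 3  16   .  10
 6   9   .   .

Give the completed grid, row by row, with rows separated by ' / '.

The entries are 1 through 16, which sum to 136, so each line sums to 136/4 = 34.
Using row 1: 12 + 7 + 14 + ? → (1,4) = 34 − 33 = 1.
Row 3 must total 34; the given cells sum to 29, so (3,3) = 5.
Column 1 needs 34; the known cells sum to 21, so (2,1) = 13.
From column 2, 34 − (7 + 16 + 9) gives (2,2) = 2.
From main diagonal, 34 − (12 + 2 + 5) gives (4,4) = 15.
Anti-diagonal needs 34; the known cells sum to 23, so (2,3) = 11.
From row 2, 34 − (13 + 2 + 11) gives (2,4) = 8.
Row 4 needs 34; the known cells sum to 30, so (4,3) = 4.

12 7 14 1 / 13 2 11 8 / 3 16 5 10 / 6 9 4 15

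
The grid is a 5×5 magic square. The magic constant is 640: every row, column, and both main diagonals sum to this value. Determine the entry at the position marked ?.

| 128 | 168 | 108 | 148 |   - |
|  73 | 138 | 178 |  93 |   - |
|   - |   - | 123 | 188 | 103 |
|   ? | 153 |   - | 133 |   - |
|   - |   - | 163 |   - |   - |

The remaining cell in row 1 is (1,5) = 640 − 552 = 88.
Row 2 needs 640; the known cells sum to 482, so (2,5) = 158.
Column 3 needs 640; the known cells sum to 572, so (4,3) = 68.
From column 4, 640 − (148 + 93 + 188 + 133) gives (5,4) = 78.
Using main diagonal: 128 + 138 + 123 + 133 + ? → (5,5) = 640 − 522 = 118.
Anti-diagonal: 88 + 93 + 123 + 153 + ? = 640, so (5,1) = 183.
Row 5 must total 640; the given cells sum to 542, so (5,2) = 98.
Column 2 needs 640; the known cells sum to 557, so (3,2) = 83.
The remaining cell in column 5 is (4,5) = 640 − 467 = 173.
Row 3: 83 + 123 + 188 + 103 + ? = 640, so (3,1) = 143.
Row 4: 153 + 68 + 133 + 173 + ? = 640, so (4,1) = 113.

113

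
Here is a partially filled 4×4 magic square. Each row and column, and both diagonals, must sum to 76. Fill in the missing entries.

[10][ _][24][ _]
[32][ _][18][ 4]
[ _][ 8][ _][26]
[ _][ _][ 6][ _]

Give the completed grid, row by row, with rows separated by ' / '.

10 12 24 30 / 32 22 18 4 / 14 8 28 26 / 20 34 6 16

Row 2 must total 76; the given cells sum to 54, so (2,2) = 22.
Column 3: 24 + 18 + 6 + ? = 76, so (3,3) = 28.
From main diagonal, 76 − (10 + 22 + 28) gives (4,4) = 16.
Row 3 needs 76; the known cells sum to 62, so (3,1) = 14.
From column 1, 76 − (10 + 32 + 14) gives (4,1) = 20.
The remaining cell in column 4 is (1,4) = 76 − 46 = 30.
From row 1, 76 − (10 + 24 + 30) gives (1,2) = 12.
The remaining cell in row 4 is (4,2) = 76 − 42 = 34.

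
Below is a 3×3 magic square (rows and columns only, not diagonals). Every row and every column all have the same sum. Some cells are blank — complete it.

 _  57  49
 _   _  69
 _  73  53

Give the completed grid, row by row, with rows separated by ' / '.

65 57 49 / 61 41 69 / 45 73 53

Column 3 is already complete: 49 + 69 + 53 = 171, so that is the magic constant.
Row 1 must total 171; the given cells sum to 106, so (1,1) = 65.
Row 3 must total 171; the given cells sum to 126, so (3,1) = 45.
Using column 1: 65 + 45 + ? → (2,1) = 171 − 110 = 61.
From column 2, 171 − (57 + 73) gives (2,2) = 41.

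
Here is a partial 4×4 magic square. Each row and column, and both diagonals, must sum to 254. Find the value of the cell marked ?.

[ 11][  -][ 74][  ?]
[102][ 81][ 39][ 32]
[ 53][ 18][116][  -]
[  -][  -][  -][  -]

109

From row 3, 254 − (53 + 18 + 116) gives (3,4) = 67.
Column 1 needs 254; the known cells sum to 166, so (4,1) = 88.
Column 3: 74 + 39 + 116 + ? = 254, so (4,3) = 25.
The remaining cell in main diagonal is (4,4) = 254 − 208 = 46.
Anti-diagonal needs 254; the known cells sum to 145, so (1,4) = 109.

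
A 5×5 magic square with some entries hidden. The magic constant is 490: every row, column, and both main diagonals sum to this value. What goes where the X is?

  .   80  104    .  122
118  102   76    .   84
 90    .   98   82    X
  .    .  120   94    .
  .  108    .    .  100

Row 2 must total 490; the given cells sum to 380, so (2,4) = 110.
The remaining cell in column 3 is (5,3) = 490 − 398 = 92.
Main diagonal needs 490; the known cells sum to 394, so (1,1) = 96.
Row 1 must total 490; the given cells sum to 402, so (1,4) = 88.
Column 4: 88 + 110 + 82 + 94 + ? = 490, so (5,4) = 116.
The remaining cell in row 5 is (5,1) = 490 − 416 = 74.
From column 1, 490 − (96 + 118 + 90 + 74) gives (4,1) = 112.
Anti-diagonal needs 490; the known cells sum to 404, so (4,2) = 86.
Row 4 must total 490; the given cells sum to 412, so (4,5) = 78.
Column 2 must total 490; the given cells sum to 376, so (3,2) = 114.
Column 5 must total 490; the given cells sum to 384, so (3,5) = 106.

106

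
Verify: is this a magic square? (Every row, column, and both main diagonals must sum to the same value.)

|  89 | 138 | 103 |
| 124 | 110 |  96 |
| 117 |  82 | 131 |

Yes

Row 1: 89 + 138 + 103 = 330.
Row 2: 124 + 110 + 96 = 330.
Row 3: 117 + 82 + 131 = 330.
Column 1: 89 + 124 + 117 = 330.
Column 2: 138 + 110 + 82 = 330.
Column 3: 103 + 96 + 131 = 330.
Main diagonal: 89 + 110 + 131 = 330.
Anti-diagonal: 103 + 110 + 117 = 330.
All lines sum to 330.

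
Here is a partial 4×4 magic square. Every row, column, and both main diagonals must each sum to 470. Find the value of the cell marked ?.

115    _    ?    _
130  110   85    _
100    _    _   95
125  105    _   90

80

Row 2 needs 470; the known cells sum to 325, so (2,4) = 145.
From row 4, 470 − (125 + 105 + 90) gives (4,3) = 150.
Column 4: 145 + 95 + 90 + ? = 470, so (1,4) = 140.
Main diagonal must total 470; the given cells sum to 315, so (3,3) = 155.
Anti-diagonal must total 470; the given cells sum to 350, so (3,2) = 120.
Column 2 needs 470; the known cells sum to 335, so (1,2) = 135.
Column 3 must total 470; the given cells sum to 390, so (1,3) = 80.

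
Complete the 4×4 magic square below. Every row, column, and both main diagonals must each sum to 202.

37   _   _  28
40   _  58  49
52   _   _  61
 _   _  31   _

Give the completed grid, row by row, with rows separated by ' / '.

Using row 2: 40 + 58 + 49 + ? → (2,2) = 202 − 147 = 55.
The remaining cell in column 1 is (4,1) = 202 − 129 = 73.
Column 4 needs 202; the known cells sum to 138, so (4,4) = 64.
The remaining cell in main diagonal is (3,3) = 202 − 156 = 46.
Anti-diagonal: 28 + 58 + 73 + ? = 202, so (3,2) = 43.
The remaining cell in row 4 is (4,2) = 202 − 168 = 34.
Column 2 needs 202; the known cells sum to 132, so (1,2) = 70.
Column 3: 58 + 46 + 31 + ? = 202, so (1,3) = 67.

37 70 67 28 / 40 55 58 49 / 52 43 46 61 / 73 34 31 64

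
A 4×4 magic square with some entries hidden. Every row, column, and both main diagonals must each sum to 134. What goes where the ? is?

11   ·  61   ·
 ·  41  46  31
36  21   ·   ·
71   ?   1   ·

6

Row 2 needs 134; the known cells sum to 118, so (2,1) = 16.
Column 3 needs 134; the known cells sum to 108, so (3,3) = 26.
From main diagonal, 134 − (11 + 41 + 26) gives (4,4) = 56.
From anti-diagonal, 134 − (46 + 21 + 71) gives (1,4) = -4.
Row 1 needs 134; the known cells sum to 68, so (1,2) = 66.
Row 3 needs 134; the known cells sum to 83, so (3,4) = 51.
Using row 4: 71 + 1 + 56 + ? → (4,2) = 134 − 128 = 6.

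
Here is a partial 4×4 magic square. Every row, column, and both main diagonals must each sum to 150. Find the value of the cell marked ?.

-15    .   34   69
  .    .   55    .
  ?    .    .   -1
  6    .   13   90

Using row 1: -15 + 34 + 69 + ? → (1,2) = 150 − 88 = 62.
Using row 4: 6 + 13 + 90 + ? → (4,2) = 150 − 109 = 41.
The remaining cell in column 3 is (3,3) = 150 − 102 = 48.
Column 4: 69 + (-1) + 90 + ? = 150, so (2,4) = -8.
Main diagonal must total 150; the given cells sum to 123, so (2,2) = 27.
Anti-diagonal needs 150; the known cells sum to 130, so (3,2) = 20.
Row 2: 27 + 55 + (-8) + ? = 150, so (2,1) = 76.
Using row 3: 20 + 48 + (-1) + ? → (3,1) = 150 − 67 = 83.

83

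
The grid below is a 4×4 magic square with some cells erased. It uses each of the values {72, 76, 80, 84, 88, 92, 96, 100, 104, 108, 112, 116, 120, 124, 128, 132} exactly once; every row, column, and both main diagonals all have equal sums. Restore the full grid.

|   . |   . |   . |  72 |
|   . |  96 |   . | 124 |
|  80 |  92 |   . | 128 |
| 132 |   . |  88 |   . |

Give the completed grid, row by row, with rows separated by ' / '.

120 116 100 72 / 76 96 112 124 / 80 92 108 128 / 132 104 88 84

The 16 entries sum to 1632, so each line sums to 1632/4 = 408.
From row 3, 408 − (80 + 92 + 128) gives (3,3) = 108.
Column 4 must total 408; the given cells sum to 324, so (4,4) = 84.
Main diagonal: 96 + 108 + 84 + ? = 408, so (1,1) = 120.
Using anti-diagonal: 72 + 92 + 132 + ? → (2,3) = 408 − 296 = 112.
Using row 2: 96 + 112 + 124 + ? → (2,1) = 408 − 332 = 76.
The remaining cell in row 4 is (4,2) = 408 − 304 = 104.
Column 2 must total 408; the given cells sum to 292, so (1,2) = 116.
Column 3: 112 + 108 + 88 + ? = 408, so (1,3) = 100.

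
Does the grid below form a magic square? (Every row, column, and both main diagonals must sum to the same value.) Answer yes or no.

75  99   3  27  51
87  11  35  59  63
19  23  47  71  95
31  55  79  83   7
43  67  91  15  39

Row 1: 75 + 99 + 3 + 27 + 51 = 255.
Row 2: 87 + 11 + 35 + 59 + 63 = 255.
Row 3: 19 + 23 + 47 + 71 + 95 = 255.
Row 4: 31 + 55 + 79 + 83 + 7 = 255.
Row 5: 43 + 67 + 91 + 15 + 39 = 255.
Column 1: 75 + 87 + 19 + 31 + 43 = 255.
Column 2: 99 + 11 + 23 + 55 + 67 = 255.
Column 3: 3 + 35 + 47 + 79 + 91 = 255.
Column 4: 27 + 59 + 71 + 83 + 15 = 255.
Column 5: 51 + 63 + 95 + 7 + 39 = 255.
Main diagonal: 75 + 11 + 47 + 83 + 39 = 255.
Anti-diagonal: 51 + 59 + 47 + 55 + 43 = 255.
All lines sum to 255.

Yes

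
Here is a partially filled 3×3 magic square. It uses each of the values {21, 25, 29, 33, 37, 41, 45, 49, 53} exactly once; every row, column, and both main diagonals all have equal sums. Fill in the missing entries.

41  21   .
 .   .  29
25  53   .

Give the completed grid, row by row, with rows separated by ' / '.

The 9 entries sum to 333, so each line sums to 333/3 = 111.
Row 1: 41 + 21 + ? = 111, so (1,3) = 49.
From row 3, 111 − (25 + 53) gives (3,3) = 33.
Column 1 needs 111; the known cells sum to 66, so (2,1) = 45.
The remaining cell in column 2 is (2,2) = 111 − 74 = 37.

41 21 49 / 45 37 29 / 25 53 33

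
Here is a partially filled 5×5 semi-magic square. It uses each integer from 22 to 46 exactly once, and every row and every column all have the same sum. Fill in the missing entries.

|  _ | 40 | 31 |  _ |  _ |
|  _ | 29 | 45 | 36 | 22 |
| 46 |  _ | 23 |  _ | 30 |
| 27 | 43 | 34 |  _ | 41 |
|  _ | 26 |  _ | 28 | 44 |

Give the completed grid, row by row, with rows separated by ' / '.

The entries are 22 through 46, which sum to 850, so each line sums to 850/5 = 170.
Row 2: 29 + 45 + 36 + 22 + ? = 170, so (2,1) = 38.
From row 4, 170 − (27 + 43 + 34 + 41) gives (4,4) = 25.
Column 2 must total 170; the given cells sum to 138, so (3,2) = 32.
The remaining cell in column 3 is (5,3) = 170 − 133 = 37.
Column 5 needs 170; the known cells sum to 137, so (1,5) = 33.
Using row 3: 46 + 32 + 23 + 30 + ? → (3,4) = 170 − 131 = 39.
From row 5, 170 − (26 + 37 + 28 + 44) gives (5,1) = 35.
Column 1 must total 170; the given cells sum to 146, so (1,1) = 24.
From column 4, 170 − (36 + 39 + 25 + 28) gives (1,4) = 42.

24 40 31 42 33 / 38 29 45 36 22 / 46 32 23 39 30 / 27 43 34 25 41 / 35 26 37 28 44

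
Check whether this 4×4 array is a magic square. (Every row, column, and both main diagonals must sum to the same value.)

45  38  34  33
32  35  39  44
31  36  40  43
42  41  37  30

Row 1: 45 + 38 + 34 + 33 = 150.
Row 2: 32 + 35 + 39 + 44 = 150.
Row 3: 31 + 36 + 40 + 43 = 150.
Row 4: 42 + 41 + 37 + 30 = 150.
Column 1: 45 + 32 + 31 + 42 = 150.
Column 2: 38 + 35 + 36 + 41 = 150.
Column 3: 34 + 39 + 40 + 37 = 150.
Column 4: 33 + 44 + 43 + 30 = 150.
Main diagonal: 45 + 35 + 40 + 30 = 150.
Anti-diagonal: 33 + 39 + 36 + 42 = 150.
All lines sum to 150.

Yes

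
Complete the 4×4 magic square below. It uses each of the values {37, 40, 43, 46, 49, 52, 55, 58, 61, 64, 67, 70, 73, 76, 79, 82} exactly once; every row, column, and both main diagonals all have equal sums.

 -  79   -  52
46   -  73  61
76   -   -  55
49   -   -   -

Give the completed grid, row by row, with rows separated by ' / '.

67 79 40 52 / 46 58 73 61 / 76 64 43 55 / 49 37 82 70

The 16 entries sum to 952, so each line sums to 952/4 = 238.
Using row 2: 46 + 73 + 61 + ? → (2,2) = 238 − 180 = 58.
The remaining cell in column 1 is (1,1) = 238 − 171 = 67.
Column 4: 52 + 61 + 55 + ? = 238, so (4,4) = 70.
The remaining cell in main diagonal is (3,3) = 238 − 195 = 43.
Anti-diagonal needs 238; the known cells sum to 174, so (3,2) = 64.
The remaining cell in row 1 is (1,3) = 238 − 198 = 40.
From column 2, 238 − (79 + 58 + 64) gives (4,2) = 37.
From column 3, 238 − (40 + 73 + 43) gives (4,3) = 82.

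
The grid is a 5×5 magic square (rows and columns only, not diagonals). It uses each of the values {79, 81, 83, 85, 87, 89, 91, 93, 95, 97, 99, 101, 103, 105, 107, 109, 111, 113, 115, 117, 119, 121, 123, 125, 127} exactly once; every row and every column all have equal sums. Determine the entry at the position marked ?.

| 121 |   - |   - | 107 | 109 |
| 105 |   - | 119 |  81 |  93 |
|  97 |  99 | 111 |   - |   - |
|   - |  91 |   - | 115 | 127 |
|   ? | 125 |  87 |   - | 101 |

The 25 entries sum to 2575, so each line sums to 2575/5 = 515.
From row 2, 515 − (105 + 119 + 81 + 93) gives (2,2) = 117.
Column 2: 117 + 99 + 91 + 125 + ? = 515, so (1,2) = 83.
The remaining cell in column 5 is (3,5) = 515 − 430 = 85.
Row 1 needs 515; the known cells sum to 420, so (1,3) = 95.
From row 3, 515 − (97 + 99 + 111 + 85) gives (3,4) = 123.
From column 3, 515 − (95 + 119 + 111 + 87) gives (4,3) = 103.
From column 4, 515 − (107 + 81 + 123 + 115) gives (5,4) = 89.
Row 4: 91 + 103 + 115 + 127 + ? = 515, so (4,1) = 79.
Row 5 needs 515; the known cells sum to 402, so (5,1) = 113.

113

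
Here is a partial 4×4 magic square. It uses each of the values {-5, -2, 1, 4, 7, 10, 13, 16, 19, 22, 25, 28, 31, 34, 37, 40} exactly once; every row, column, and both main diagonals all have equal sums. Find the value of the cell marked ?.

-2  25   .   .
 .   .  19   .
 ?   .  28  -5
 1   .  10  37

The 16 entries sum to 280, so each line sums to 280/4 = 70.
Row 4 needs 70; the known cells sum to 48, so (4,2) = 22.
Column 3 must total 70; the given cells sum to 57, so (1,3) = 13.
Main diagonal needs 70; the known cells sum to 63, so (2,2) = 7.
From row 1, 70 − (-2 + 25 + 13) gives (1,4) = 34.
The remaining cell in column 2 is (3,2) = 70 − 54 = 16.
Column 4 must total 70; the given cells sum to 66, so (2,4) = 4.
The remaining cell in row 2 is (2,1) = 70 − 30 = 40.
From row 3, 70 − (16 + 28 + (-5)) gives (3,1) = 31.

31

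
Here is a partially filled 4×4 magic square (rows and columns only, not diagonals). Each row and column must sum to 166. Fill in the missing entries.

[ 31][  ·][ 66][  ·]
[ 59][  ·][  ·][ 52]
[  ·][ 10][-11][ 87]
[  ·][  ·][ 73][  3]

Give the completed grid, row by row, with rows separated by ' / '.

31 45 66 24 / 59 17 38 52 / 80 10 -11 87 / -4 94 73 3

Row 3: 10 + (-11) + 87 + ? = 166, so (3,1) = 80.
Using column 1: 31 + 59 + 80 + ? → (4,1) = 166 − 170 = -4.
The remaining cell in column 3 is (2,3) = 166 − 128 = 38.
Column 4 needs 166; the known cells sum to 142, so (1,4) = 24.
Row 1 needs 166; the known cells sum to 121, so (1,2) = 45.
Row 2 must total 166; the given cells sum to 149, so (2,2) = 17.
Row 4 needs 166; the known cells sum to 72, so (4,2) = 94.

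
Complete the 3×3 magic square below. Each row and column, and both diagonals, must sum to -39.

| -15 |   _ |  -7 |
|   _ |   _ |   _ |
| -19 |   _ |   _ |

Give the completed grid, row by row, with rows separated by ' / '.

-15 -17 -7 / -5 -13 -21 / -19 -9 -11

From row 1, -39 − (-15 + (-7)) gives (1,2) = -17.
Column 1: -15 + (-19) + ? = -39, so (2,1) = -5.
Anti-diagonal needs -39; the known cells sum to -26, so (2,2) = -13.
Row 2 needs -39; the known cells sum to -18, so (2,3) = -21.
The remaining cell in column 2 is (3,2) = -39 − (-30) = -9.
From column 3, -39 − (-7 + (-21)) gives (3,3) = -11.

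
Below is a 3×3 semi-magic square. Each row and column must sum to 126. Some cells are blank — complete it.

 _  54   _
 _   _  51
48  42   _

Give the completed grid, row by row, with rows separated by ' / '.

From row 3, 126 − (48 + 42) gives (3,3) = 36.
Column 2 must total 126; the given cells sum to 96, so (2,2) = 30.
Column 3: 51 + 36 + ? = 126, so (1,3) = 39.
From row 1, 126 − (54 + 39) gives (1,1) = 33.
From row 2, 126 − (30 + 51) gives (2,1) = 45.

33 54 39 / 45 30 51 / 48 42 36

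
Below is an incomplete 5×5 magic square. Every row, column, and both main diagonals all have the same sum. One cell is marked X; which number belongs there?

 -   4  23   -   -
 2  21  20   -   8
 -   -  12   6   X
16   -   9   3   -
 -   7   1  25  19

Column 3 is complete and sums to 65; that is the magic constant.
Row 2: 2 + 21 + 20 + 8 + ? = 65, so (2,4) = 14.
Row 5: 7 + 1 + 25 + 19 + ? = 65, so (5,1) = 13.
From column 4, 65 − (14 + 6 + 3 + 25) gives (1,4) = 17.
Main diagonal must total 65; the given cells sum to 55, so (1,1) = 10.
Row 1 must total 65; the given cells sum to 54, so (1,5) = 11.
Column 1 must total 65; the given cells sum to 41, so (3,1) = 24.
Using anti-diagonal: 11 + 14 + 12 + 13 + ? → (4,2) = 65 − 50 = 15.
Using row 4: 16 + 15 + 9 + 3 + ? → (4,5) = 65 − 43 = 22.
Column 2 needs 65; the known cells sum to 47, so (3,2) = 18.
Column 5 needs 65; the known cells sum to 60, so (3,5) = 5.

5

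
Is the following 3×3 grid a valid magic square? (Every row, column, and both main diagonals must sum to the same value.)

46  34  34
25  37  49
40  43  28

Row 1: 46 + 34 + 34 = 114.
Row 2: 25 + 37 + 49 = 111.
Row 3: 40 + 43 + 28 = 111.
Column 1: 46 + 25 + 40 = 111.
Column 2: 34 + 37 + 43 = 114.
Column 3: 34 + 49 + 28 = 111.
Main diagonal: 46 + 37 + 28 = 111.
Anti-diagonal: 34 + 37 + 40 = 111.

No — row 1 sums to 114 but column 1 sums to 111.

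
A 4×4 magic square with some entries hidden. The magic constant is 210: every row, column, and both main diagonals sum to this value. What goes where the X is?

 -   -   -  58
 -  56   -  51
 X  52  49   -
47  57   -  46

54

Using row 4: 47 + 57 + 46 + ? → (4,3) = 210 − 150 = 60.
Using column 2: 56 + 52 + 57 + ? → (1,2) = 210 − 165 = 45.
Column 4 must total 210; the given cells sum to 155, so (3,4) = 55.
From main diagonal, 210 − (56 + 49 + 46) gives (1,1) = 59.
Anti-diagonal must total 210; the given cells sum to 157, so (2,3) = 53.
Using row 1: 59 + 45 + 58 + ? → (1,3) = 210 − 162 = 48.
Row 2: 56 + 53 + 51 + ? = 210, so (2,1) = 50.
The remaining cell in row 3 is (3,1) = 210 − 156 = 54.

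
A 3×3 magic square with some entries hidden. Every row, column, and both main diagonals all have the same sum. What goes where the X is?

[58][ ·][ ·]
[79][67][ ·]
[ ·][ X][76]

Main diagonal is complete and sums to 201; that is the magic constant.
Row 2 needs 201; the known cells sum to 146, so (2,3) = 55.
The remaining cell in column 1 is (3,1) = 201 − 137 = 64.
From column 3, 201 − (55 + 76) gives (1,3) = 70.
Row 1 needs 201; the known cells sum to 128, so (1,2) = 73.
Row 3: 64 + 76 + ? = 201, so (3,2) = 61.

61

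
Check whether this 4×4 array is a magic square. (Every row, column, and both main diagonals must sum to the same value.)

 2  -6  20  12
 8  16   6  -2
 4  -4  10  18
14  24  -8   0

Row 1: 2 + (-6) + 20 + 12 = 28.
Row 2: 8 + 16 + 6 + (-2) = 28.
Row 3: 4 + (-4) + 10 + 18 = 28.
Row 4: 14 + 24 + (-8) + 0 = 30.
Column 1: 2 + 8 + 4 + 14 = 28.
Column 2: -6 + 16 + (-4) + 24 = 30.
Column 3: 20 + 6 + 10 + (-8) = 28.
Column 4: 12 + (-2) + 18 + 0 = 28.
Main diagonal: 2 + 16 + 10 + 0 = 28.
Anti-diagonal: 12 + 6 + (-4) + 14 = 28.

No — main diagonal sums to 28 but row 4 sums to 30.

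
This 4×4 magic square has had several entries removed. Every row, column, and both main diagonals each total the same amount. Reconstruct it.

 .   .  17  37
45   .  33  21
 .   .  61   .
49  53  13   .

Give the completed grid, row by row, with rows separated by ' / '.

Column 3 is already complete: 17 + 33 + 61 + 13 = 124, so that is the magic constant.
From row 2, 124 − (45 + 33 + 21) gives (2,2) = 25.
Row 4 needs 124; the known cells sum to 115, so (4,4) = 9.
Column 4: 37 + 21 + 9 + ? = 124, so (3,4) = 57.
Main diagonal must total 124; the given cells sum to 95, so (1,1) = 29.
Anti-diagonal must total 124; the given cells sum to 119, so (3,2) = 5.
The remaining cell in row 1 is (1,2) = 124 − 83 = 41.
Using row 3: 5 + 61 + 57 + ? → (3,1) = 124 − 123 = 1.

29 41 17 37 / 45 25 33 21 / 1 5 61 57 / 49 53 13 9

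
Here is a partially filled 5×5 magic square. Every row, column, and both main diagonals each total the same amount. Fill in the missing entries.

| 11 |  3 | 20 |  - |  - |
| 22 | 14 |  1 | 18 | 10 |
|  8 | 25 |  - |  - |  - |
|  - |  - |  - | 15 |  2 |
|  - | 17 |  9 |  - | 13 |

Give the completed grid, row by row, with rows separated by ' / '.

Row 2 is already complete: 22 + 14 + 1 + 18 + 10 = 65, so that is the magic constant.
The remaining cell in column 2 is (4,2) = 65 − 59 = 6.
Using main diagonal: 11 + 14 + 15 + 13 + ? → (3,3) = 65 − 53 = 12.
Column 3: 20 + 1 + 12 + 9 + ? = 65, so (4,3) = 23.
From row 4, 65 − (6 + 23 + 15 + 2) gives (4,1) = 19.
Column 1 needs 65; the known cells sum to 60, so (5,1) = 5.
From anti-diagonal, 65 − (18 + 12 + 6 + 5) gives (1,5) = 24.
From row 1, 65 − (11 + 3 + 20 + 24) gives (1,4) = 7.
Row 5: 5 + 17 + 9 + 13 + ? = 65, so (5,4) = 21.
Column 4: 7 + 18 + 15 + 21 + ? = 65, so (3,4) = 4.
From column 5, 65 − (24 + 10 + 2 + 13) gives (3,5) = 16.

11 3 20 7 24 / 22 14 1 18 10 / 8 25 12 4 16 / 19 6 23 15 2 / 5 17 9 21 13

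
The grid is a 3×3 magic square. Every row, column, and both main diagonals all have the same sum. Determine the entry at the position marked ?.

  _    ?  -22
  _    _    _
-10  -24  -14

Row 3 is complete and sums to -48; that is the magic constant.
Column 3 must total -48; the given cells sum to -36, so (2,3) = -12.
Anti-diagonal: -22 + (-10) + ? = -48, so (2,2) = -16.
Row 2 needs -48; the known cells sum to -28, so (2,1) = -20.
Column 1: -20 + (-10) + ? = -48, so (1,1) = -18.
Column 2 must total -48; the given cells sum to -40, so (1,2) = -8.

-8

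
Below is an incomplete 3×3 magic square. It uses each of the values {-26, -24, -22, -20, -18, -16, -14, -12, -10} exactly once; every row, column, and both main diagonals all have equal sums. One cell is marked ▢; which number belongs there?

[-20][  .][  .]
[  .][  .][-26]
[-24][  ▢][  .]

-14

The 9 entries sum to -162, so each line sums to -162/3 = -54.
Column 1: -20 + (-24) + ? = -54, so (2,1) = -10.
Using row 2: -10 + (-26) + ? → (2,2) = -54 − (-36) = -18.
Main diagonal: -20 + (-18) + ? = -54, so (3,3) = -16.
Anti-diagonal: -18 + (-24) + ? = -54, so (1,3) = -12.
The remaining cell in row 1 is (1,2) = -54 − (-32) = -22.
Row 3: -24 + (-16) + ? = -54, so (3,2) = -14.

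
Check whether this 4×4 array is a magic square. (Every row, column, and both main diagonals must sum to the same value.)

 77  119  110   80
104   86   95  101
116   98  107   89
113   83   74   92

Row 1: 77 + 119 + 110 + 80 = 386.
Row 2: 104 + 86 + 95 + 101 = 386.
Row 3: 116 + 98 + 107 + 89 = 410.
Row 4: 113 + 83 + 74 + 92 = 362.
Column 1: 77 + 104 + 116 + 113 = 410.
Column 2: 119 + 86 + 98 + 83 = 386.
Column 3: 110 + 95 + 107 + 74 = 386.
Column 4: 80 + 101 + 89 + 92 = 362.
Main diagonal: 77 + 86 + 107 + 92 = 362.
Anti-diagonal: 80 + 95 + 98 + 113 = 386.

No — main diagonal sums to 362 but anti-diagonal sums to 386.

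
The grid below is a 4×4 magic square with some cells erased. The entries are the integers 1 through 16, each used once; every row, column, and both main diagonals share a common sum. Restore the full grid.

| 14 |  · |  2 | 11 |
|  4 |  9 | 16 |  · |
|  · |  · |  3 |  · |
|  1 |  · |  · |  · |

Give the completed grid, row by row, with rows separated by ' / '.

The entries are 1 through 16, which sum to 136, so each line sums to 136/4 = 34.
Row 1 needs 34; the known cells sum to 27, so (1,2) = 7.
Row 2 needs 34; the known cells sum to 29, so (2,4) = 5.
From column 1, 34 − (14 + 4 + 1) gives (3,1) = 15.
The remaining cell in column 3 is (4,3) = 34 − 21 = 13.
Using main diagonal: 14 + 9 + 3 + ? → (4,4) = 34 − 26 = 8.
From anti-diagonal, 34 − (11 + 16 + 1) gives (3,2) = 6.
Row 3 must total 34; the given cells sum to 24, so (3,4) = 10.
From row 4, 34 − (1 + 13 + 8) gives (4,2) = 12.

14 7 2 11 / 4 9 16 5 / 15 6 3 10 / 1 12 13 8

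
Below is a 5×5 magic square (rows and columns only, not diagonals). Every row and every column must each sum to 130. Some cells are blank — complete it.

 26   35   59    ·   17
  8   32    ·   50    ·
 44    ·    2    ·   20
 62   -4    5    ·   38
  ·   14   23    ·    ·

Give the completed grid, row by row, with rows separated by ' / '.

26 35 59 -7 17 / 8 32 41 50 -1 / 44 53 2 11 20 / 62 -4 5 29 38 / -10 14 23 47 56

Row 1 needs 130; the known cells sum to 137, so (1,4) = -7.
From row 4, 130 − (62 + (-4) + 5 + 38) gives (4,4) = 29.
Column 1: 26 + 8 + 44 + 62 + ? = 130, so (5,1) = -10.
From column 2, 130 − (35 + 32 + (-4) + 14) gives (3,2) = 53.
Column 3 must total 130; the given cells sum to 89, so (2,3) = 41.
Row 2: 8 + 32 + 41 + 50 + ? = 130, so (2,5) = -1.
The remaining cell in row 3 is (3,4) = 130 − 119 = 11.
Using column 4: -7 + 50 + 11 + 29 + ? → (5,4) = 130 − 83 = 47.
Column 5 must total 130; the given cells sum to 74, so (5,5) = 56.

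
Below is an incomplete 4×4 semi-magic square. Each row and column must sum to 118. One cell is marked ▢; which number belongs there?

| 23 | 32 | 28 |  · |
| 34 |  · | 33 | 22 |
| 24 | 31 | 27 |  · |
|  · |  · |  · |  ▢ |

Row 1 needs 118; the known cells sum to 83, so (1,4) = 35.
Using row 2: 34 + 33 + 22 + ? → (2,2) = 118 − 89 = 29.
Row 3 must total 118; the given cells sum to 82, so (3,4) = 36.
Using column 1: 23 + 34 + 24 + ? → (4,1) = 118 − 81 = 37.
Column 2 needs 118; the known cells sum to 92, so (4,2) = 26.
Column 3: 28 + 33 + 27 + ? = 118, so (4,3) = 30.
From column 4, 118 − (35 + 22 + 36) gives (4,4) = 25.

25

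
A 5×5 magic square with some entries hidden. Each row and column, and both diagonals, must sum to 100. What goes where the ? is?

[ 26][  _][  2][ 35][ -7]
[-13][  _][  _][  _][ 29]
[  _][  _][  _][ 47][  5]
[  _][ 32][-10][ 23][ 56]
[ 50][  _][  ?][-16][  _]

Row 1 must total 100; the given cells sum to 56, so (1,2) = 44.
From row 4, 100 − (32 + (-10) + 23 + 56) gives (4,1) = -1.
Using column 1: 26 + (-13) + (-1) + 50 + ? → (3,1) = 100 − 62 = 38.
Using column 4: 35 + 47 + 23 + (-16) + ? → (2,4) = 100 − 89 = 11.
Column 5: -7 + 29 + 5 + 56 + ? = 100, so (5,5) = 17.
Anti-diagonal must total 100; the given cells sum to 86, so (3,3) = 14.
The remaining cell in row 3 is (3,2) = 100 − 104 = -4.
From main diagonal, 100 − (26 + 14 + 23 + 17) gives (2,2) = 20.
Row 2 must total 100; the given cells sum to 47, so (2,3) = 53.
Using column 2: 44 + 20 + (-4) + 32 + ? → (5,2) = 100 − 92 = 8.
Column 3: 2 + 53 + 14 + (-10) + ? = 100, so (5,3) = 41.

41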